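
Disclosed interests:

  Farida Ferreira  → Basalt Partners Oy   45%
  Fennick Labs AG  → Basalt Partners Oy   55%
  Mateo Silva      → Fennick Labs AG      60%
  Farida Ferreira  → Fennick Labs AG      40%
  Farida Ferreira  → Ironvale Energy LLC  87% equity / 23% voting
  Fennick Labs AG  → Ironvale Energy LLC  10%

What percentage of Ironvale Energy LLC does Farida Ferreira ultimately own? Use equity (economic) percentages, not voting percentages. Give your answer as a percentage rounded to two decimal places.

91.00%

Farida reaches Ironvale along 2 paths.
Direct stake: 87% = 87%.
Via Fennick: 40% × 10% = 4%.
Total: 87% + 4% = 91%.
Rounded: 91.00%.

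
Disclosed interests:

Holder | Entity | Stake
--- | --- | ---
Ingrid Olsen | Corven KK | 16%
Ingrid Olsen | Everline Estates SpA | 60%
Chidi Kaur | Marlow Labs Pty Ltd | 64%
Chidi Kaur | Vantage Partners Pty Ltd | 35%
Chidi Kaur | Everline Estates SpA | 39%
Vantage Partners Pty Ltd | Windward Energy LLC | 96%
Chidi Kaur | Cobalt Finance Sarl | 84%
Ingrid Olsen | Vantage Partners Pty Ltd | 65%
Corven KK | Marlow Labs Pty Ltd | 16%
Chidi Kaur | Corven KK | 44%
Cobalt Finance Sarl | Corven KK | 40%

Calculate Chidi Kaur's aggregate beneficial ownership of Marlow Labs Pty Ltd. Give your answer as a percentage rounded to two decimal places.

76.42%

Chidi reaches Marlow along 3 paths.
Direct stake: 64% = 64%.
Via Corven: 44% × 16% = 7.04%.
Via Cobalt → Corven: 84% × 40% × 16% = 5.376%.
Total: 64% + 7.04% + 5.376% = 76.416%.
Rounded: 76.42%.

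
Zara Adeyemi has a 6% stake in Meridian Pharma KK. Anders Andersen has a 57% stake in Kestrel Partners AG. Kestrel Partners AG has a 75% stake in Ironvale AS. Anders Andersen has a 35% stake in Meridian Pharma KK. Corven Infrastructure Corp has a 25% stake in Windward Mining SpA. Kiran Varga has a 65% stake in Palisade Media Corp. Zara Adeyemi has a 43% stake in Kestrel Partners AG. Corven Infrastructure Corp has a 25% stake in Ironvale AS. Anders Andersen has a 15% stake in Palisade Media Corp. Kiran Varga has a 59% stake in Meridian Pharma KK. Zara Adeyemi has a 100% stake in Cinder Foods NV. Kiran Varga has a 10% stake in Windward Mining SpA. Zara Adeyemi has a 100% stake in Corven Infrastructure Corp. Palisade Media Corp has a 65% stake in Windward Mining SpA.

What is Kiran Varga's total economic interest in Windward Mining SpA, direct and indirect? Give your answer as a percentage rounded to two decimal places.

Kiran reaches Windward along 2 paths.
Direct stake: 10% = 10%.
Via Palisade: 65% × 65% = 42.25%.
Total: 10% + 42.25% = 52.25%.

52.25%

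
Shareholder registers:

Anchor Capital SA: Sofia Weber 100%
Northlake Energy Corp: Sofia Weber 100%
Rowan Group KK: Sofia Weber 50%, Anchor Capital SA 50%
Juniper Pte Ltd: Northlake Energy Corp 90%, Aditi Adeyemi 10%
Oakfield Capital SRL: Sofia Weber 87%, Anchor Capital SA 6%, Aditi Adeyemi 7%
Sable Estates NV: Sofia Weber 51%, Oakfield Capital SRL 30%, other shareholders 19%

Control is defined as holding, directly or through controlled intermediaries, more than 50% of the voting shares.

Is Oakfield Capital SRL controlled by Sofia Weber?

Sofia holds 100% of Anchor, so Sofia controls Anchor.
Sofia and Anchor together hold 87% + 6% = 93% of Oakfield, so Sofia controls Oakfield.

Yes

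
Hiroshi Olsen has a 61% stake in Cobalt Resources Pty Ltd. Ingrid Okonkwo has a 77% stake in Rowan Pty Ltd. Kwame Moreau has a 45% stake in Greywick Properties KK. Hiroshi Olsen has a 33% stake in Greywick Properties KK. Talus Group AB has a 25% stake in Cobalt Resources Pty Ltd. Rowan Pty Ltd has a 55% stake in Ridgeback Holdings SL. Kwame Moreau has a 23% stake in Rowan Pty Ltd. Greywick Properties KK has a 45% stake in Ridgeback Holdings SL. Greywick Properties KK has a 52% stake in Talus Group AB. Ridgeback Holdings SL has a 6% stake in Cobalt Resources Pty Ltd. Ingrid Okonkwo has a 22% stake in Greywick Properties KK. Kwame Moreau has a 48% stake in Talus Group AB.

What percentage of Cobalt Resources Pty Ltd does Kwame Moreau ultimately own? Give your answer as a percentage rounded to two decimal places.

Kwame reaches Cobalt along 4 paths.
Via Talus: 48% × 25% = 12%.
Via Greywick → Talus: 45% × 52% × 25% = 5.85%.
Via Greywick → Ridgeback: 45% × 45% × 6% = 1.215%.
Via Rowan → Ridgeback: 23% × 55% × 6% = 0.759%.
Total: 12% + 5.85% + 1.215% + 0.759% = 19.824%.
Rounded: 19.82%.

19.82%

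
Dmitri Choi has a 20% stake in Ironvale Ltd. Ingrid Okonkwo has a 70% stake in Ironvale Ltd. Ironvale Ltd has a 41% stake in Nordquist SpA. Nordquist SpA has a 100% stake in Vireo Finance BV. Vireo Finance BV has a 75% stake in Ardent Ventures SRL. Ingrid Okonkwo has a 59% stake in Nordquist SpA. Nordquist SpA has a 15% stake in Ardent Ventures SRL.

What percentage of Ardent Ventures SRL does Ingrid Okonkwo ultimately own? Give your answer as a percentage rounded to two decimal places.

78.93%

Ingrid reaches Ardent along 4 paths.
Via Ironvale → Nordquist: 70% × 41% × 15% = 4.305%.
Via Nordquist: 59% × 15% = 8.85%.
Via Ironvale → Nordquist → Vireo: 70% × 41% × 100% × 75% = 21.525%.
Via Nordquist → Vireo: 59% × 100% × 75% = 44.25%.
Total: 4.305% + 8.85% + 21.525% + 44.25% = 78.93%.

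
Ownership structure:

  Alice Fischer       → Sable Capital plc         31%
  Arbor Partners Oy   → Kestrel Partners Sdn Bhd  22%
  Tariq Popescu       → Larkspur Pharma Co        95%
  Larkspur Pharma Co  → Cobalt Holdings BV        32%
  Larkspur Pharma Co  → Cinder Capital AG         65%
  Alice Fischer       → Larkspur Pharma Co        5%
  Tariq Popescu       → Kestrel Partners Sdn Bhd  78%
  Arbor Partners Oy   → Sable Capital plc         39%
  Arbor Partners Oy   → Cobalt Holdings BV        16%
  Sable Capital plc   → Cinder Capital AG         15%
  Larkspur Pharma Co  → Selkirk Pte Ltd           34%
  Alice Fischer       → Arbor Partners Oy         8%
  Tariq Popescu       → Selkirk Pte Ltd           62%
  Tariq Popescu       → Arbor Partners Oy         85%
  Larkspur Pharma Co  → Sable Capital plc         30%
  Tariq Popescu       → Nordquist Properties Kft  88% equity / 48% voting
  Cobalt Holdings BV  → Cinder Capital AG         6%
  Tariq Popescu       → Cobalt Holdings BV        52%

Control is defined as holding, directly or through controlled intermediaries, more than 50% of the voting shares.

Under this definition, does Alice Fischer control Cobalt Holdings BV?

No

Alice's largest direct stake is 31% in Sable, which does not meet the threshold, so Alice controls no company.
Neither Alice nor any entity Alice controls holds any voting interest in Cobalt.
So Alice does not control Cobalt.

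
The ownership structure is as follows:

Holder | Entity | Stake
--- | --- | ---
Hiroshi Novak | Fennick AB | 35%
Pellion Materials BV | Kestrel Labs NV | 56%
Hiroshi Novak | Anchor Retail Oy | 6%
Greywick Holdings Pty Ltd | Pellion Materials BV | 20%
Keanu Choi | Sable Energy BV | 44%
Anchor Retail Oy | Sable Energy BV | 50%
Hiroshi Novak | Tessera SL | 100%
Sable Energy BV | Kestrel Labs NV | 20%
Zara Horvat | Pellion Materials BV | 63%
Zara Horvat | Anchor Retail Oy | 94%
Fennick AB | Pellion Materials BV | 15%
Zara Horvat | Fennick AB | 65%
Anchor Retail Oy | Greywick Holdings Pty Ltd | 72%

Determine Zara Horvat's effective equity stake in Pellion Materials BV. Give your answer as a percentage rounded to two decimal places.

Zara reaches Pellion along 3 paths.
Via Fennick: 65% × 15% = 9.75%.
Via Anchor → Greywick: 94% × 72% × 20% = 13.536%.
Direct stake: 63% = 63%.
Total: 9.75% + 13.536% + 63% = 86.286%.
Rounded: 86.29%.

86.29%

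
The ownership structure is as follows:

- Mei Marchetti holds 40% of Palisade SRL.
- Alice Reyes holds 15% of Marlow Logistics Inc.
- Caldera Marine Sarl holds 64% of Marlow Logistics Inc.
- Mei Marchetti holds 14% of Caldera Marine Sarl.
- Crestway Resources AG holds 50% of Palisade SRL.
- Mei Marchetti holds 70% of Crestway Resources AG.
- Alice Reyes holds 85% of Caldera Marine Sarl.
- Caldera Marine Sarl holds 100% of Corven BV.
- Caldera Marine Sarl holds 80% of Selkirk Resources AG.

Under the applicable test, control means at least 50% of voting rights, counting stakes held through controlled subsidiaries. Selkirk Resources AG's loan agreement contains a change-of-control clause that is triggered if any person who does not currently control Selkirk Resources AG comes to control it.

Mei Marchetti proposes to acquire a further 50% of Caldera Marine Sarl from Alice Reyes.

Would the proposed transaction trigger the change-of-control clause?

The purchase adds only to Mei's holdings (Alice's stake shrinks), so Mei is the only person who could newly come to control Selkirk.
Mei holds 70% of Crestway, so Mei controls Crestway.
Crestway and Mei together hold 50% + 40% = 90% of Palisade, so Mei controls Palisade.
Neither Mei nor any entity Mei controls holds any voting interest in Selkirk.
So before the transaction, Mei does not control Selkirk.
After the purchase, Mei's direct stake in Caldera rises to 14% + 50% = 64%, and Alice's stake falls to 35%.
Mei holds 64% of Caldera, so Mei controls Caldera.
Caldera holds 80% of Selkirk, so Mei controls Selkirk.
Mei did not control Selkirk before and does after, so the clause is triggered.

Yes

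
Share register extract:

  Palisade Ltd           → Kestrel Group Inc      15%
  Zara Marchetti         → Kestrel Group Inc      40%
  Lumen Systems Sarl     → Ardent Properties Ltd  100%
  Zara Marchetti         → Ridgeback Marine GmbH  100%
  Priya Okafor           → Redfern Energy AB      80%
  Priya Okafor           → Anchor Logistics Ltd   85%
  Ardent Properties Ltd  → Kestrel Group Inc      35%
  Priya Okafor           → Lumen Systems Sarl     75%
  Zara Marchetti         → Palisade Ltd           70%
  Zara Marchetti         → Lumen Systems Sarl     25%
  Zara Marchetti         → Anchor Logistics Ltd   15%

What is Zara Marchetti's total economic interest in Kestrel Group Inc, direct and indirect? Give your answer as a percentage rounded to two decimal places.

Zara reaches Kestrel along 3 paths.
Via Lumen → Ardent: 25% × 100% × 35% = 8.75%.
Via Palisade: 70% × 15% = 10.5%.
Direct stake: 40% = 40%.
Total: 8.75% + 10.5% + 40% = 59.25%.

59.25%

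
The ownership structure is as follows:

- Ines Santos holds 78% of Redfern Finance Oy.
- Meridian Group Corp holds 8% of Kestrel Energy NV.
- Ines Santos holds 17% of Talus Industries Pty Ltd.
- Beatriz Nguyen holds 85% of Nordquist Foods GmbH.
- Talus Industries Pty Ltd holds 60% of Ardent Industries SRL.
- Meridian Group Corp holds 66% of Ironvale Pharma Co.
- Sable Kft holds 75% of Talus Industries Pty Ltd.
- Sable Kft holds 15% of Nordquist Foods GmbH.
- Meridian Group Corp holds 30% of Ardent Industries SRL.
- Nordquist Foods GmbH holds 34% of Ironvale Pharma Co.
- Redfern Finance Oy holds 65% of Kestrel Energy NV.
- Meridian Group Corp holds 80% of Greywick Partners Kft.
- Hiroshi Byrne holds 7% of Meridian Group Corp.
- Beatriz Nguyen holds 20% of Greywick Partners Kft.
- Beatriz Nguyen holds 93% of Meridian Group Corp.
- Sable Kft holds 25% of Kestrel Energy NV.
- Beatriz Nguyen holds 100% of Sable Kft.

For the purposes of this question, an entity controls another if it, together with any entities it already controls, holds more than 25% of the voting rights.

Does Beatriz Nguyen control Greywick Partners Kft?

Yes

Beatriz holds 93% of Meridian, so Beatriz controls Meridian.
Meridian and Beatriz together hold 80% + 20% = 100% of Greywick, so Beatriz controls Greywick.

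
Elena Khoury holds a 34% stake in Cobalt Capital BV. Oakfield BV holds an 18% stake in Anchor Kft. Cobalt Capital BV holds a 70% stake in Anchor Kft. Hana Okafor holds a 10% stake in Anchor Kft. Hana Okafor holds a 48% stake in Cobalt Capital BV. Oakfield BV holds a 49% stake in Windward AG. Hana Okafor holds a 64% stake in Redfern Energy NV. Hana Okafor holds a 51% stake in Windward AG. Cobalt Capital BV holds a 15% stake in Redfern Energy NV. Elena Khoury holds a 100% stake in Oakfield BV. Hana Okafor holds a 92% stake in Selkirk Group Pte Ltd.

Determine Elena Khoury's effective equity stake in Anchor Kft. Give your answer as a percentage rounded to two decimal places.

Elena reaches Anchor along 2 paths.
Via Cobalt: 34% × 70% = 23.8%.
Via Oakfield: 100% × 18% = 18%.
Total: 23.8% + 18% = 41.8%.
Rounded: 41.80%.

41.80%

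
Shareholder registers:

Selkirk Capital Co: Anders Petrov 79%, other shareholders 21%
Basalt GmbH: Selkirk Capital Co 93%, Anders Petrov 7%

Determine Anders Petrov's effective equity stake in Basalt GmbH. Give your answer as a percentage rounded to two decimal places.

Anders reaches Basalt along 2 paths.
Via Selkirk: 79% × 93% = 73.47%.
Direct stake: 7% = 7%.
Total: 73.47% + 7% = 80.47%.

80.47%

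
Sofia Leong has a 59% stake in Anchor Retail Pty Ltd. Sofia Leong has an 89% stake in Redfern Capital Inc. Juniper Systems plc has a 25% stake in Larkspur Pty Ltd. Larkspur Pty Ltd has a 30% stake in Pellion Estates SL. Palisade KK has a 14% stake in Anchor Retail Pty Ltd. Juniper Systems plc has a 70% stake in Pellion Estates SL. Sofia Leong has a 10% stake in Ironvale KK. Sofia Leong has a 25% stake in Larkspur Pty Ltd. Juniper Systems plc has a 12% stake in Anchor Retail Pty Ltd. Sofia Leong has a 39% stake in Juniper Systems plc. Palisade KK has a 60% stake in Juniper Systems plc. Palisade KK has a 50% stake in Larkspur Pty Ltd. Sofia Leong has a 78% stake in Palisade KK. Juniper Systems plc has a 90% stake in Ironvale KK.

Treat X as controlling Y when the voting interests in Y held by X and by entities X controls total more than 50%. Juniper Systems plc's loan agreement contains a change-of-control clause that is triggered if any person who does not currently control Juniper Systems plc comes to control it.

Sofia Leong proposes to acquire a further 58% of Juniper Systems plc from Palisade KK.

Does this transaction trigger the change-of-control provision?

No

The purchase adds only to Sofia's holdings (Palisade's stake shrinks), so Sofia is the only person who could newly come to control Juniper.
Sofia holds 78% of Palisade, so Sofia controls Palisade.
Sofia and Palisade together hold 39% + 60% = 99% of Juniper, so Sofia controls Juniper.
So Sofia already controls Juniper before the transaction.
After the purchase, Sofia's direct stake in Juniper rises to 39% + 58% = 97%, and Palisade's stake falls to 2%.
Sofia controlled Juniper already, so this is not a new person acquiring control; every other person's position is unchanged or reduced.
No new person acquires control, so the clause is not triggered.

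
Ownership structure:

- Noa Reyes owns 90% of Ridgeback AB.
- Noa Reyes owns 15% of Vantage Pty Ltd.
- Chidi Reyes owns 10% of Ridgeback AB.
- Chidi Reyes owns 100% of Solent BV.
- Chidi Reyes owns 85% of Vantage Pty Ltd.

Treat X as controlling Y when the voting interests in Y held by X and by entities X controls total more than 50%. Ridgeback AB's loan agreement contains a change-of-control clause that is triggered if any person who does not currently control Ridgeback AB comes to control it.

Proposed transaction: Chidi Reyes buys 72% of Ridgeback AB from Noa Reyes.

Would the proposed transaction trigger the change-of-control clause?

The purchase adds only to Chidi's holdings (Noa's stake shrinks), so Chidi is the only person who could newly come to control Ridgeback.
Chidi holds 100% of Solent, so Chidi controls Solent.
Chidi holds 85% of Vantage, so Chidi controls Vantage.
In Ridgeback, Chidi's side holds only 10%, not > 50%.
So before the transaction, Chidi does not control Ridgeback.
After the purchase, Chidi's direct stake in Ridgeback rises to 10% + 72% = 82%, and Noa's stake falls to 18%.
Chidi holds 82% of Ridgeback, so Chidi controls Ridgeback.
Chidi did not control Ridgeback before and does after, so the clause is triggered.

Yes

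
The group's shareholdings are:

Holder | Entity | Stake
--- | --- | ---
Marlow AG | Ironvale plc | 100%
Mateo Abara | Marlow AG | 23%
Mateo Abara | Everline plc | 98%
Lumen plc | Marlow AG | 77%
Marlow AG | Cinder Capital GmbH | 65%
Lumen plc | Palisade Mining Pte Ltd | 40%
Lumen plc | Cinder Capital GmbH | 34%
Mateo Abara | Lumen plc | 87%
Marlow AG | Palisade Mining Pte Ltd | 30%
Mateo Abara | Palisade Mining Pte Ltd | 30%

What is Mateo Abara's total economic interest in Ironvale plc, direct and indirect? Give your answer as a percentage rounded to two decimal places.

89.99%

Mateo reaches Ironvale along 2 paths.
Via Marlow: 23% × 100% = 23%.
Via Lumen → Marlow: 87% × 77% × 100% = 66.99%.
Total: 23% + 66.99% = 89.99%.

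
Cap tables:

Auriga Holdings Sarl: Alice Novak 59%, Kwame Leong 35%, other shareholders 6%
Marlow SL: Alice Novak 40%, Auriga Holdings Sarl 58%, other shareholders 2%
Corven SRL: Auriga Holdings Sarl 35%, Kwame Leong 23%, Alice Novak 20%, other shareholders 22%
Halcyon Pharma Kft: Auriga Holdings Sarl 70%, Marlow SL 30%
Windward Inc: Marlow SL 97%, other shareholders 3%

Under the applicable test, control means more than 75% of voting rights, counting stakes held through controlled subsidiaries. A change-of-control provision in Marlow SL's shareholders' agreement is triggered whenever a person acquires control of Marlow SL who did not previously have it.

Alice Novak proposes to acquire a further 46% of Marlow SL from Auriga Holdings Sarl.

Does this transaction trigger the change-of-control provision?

Yes

The purchase adds only to Alice's holdings (Auriga's stake shrinks), so Alice is the only person who could newly come to control Marlow.
Alice's largest direct stake is 59% in Auriga, which does not meet the threshold, so Alice controls no company.
In Marlow, Alice's side holds only 40%, not > 75%.
So before the transaction, Alice does not control Marlow.
After the purchase, Alice's direct stake in Marlow rises to 40% + 46% = 86%, and Auriga's stake falls to 12%.
Alice holds 86% of Marlow, so Alice controls Marlow.
Alice did not control Marlow before and does after, so the clause is triggered.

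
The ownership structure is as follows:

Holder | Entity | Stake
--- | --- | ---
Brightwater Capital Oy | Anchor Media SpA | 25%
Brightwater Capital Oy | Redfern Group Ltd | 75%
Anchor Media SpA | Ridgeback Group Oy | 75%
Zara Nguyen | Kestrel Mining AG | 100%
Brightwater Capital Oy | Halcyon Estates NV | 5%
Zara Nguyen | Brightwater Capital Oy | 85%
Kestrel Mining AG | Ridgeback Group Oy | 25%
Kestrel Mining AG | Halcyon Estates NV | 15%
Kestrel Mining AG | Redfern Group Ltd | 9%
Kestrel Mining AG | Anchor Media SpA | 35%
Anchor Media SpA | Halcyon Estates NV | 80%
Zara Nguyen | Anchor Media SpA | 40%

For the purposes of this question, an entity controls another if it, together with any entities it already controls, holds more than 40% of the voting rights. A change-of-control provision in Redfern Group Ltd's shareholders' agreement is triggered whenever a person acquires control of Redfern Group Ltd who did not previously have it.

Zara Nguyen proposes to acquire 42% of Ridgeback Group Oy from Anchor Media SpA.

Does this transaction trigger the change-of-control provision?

The purchase adds only to Zara's holdings (Anchor's stake shrinks), so Zara is the only person who could newly come to control Redfern.
Zara holds 85% of Brightwater, so Zara controls Brightwater.
Zara holds 100% of Kestrel, so Zara controls Kestrel.
Kestrel and Brightwater together hold 9% + 75% = 84% of Redfern, so Zara controls Redfern.
So Zara already controls Redfern before the transaction.
After the purchase, Zara holds 42% of Ridgeback directly, and Anchor's stake falls to 33%.
Zara controlled Redfern already, so this is not a new person acquiring control; every other person's position is unchanged or reduced.
No new person acquires control, so the clause is not triggered.

No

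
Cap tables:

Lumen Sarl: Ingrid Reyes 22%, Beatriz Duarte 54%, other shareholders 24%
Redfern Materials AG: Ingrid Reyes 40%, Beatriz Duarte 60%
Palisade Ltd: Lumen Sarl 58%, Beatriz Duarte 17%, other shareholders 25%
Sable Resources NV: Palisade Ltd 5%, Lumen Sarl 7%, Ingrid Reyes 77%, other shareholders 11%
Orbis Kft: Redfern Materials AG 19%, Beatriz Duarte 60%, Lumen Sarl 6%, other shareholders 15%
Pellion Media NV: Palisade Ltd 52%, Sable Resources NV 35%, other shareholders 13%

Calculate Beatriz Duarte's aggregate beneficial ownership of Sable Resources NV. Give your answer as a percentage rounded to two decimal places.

6.20%

Beatriz reaches Sable along 3 paths.
Via Lumen → Palisade: 54% × 58% × 5% = 1.566%.
Via Palisade: 17% × 5% = 0.85%.
Via Lumen: 54% × 7% = 3.78%.
Total: 1.566% + 0.85% + 3.78% = 6.196%.
Rounded: 6.20%.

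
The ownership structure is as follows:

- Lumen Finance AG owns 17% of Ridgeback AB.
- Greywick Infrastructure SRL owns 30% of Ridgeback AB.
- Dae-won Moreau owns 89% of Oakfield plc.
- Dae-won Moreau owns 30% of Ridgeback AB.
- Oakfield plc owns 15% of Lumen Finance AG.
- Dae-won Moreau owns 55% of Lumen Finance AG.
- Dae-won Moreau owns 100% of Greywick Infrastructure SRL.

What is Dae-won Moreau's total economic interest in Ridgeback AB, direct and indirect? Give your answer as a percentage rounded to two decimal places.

71.62%

Dae-won reaches Ridgeback along 4 paths.
Via Lumen: 55% × 17% = 9.35%.
Via Oakfield → Lumen: 89% × 15% × 17% = 2.2695%.
Via Greywick: 100% × 30% = 30%.
Direct stake: 30% = 30%.
Total: 9.35% + 2.2695% + 30% + 30% = 71.6195%.
Rounded: 71.62%.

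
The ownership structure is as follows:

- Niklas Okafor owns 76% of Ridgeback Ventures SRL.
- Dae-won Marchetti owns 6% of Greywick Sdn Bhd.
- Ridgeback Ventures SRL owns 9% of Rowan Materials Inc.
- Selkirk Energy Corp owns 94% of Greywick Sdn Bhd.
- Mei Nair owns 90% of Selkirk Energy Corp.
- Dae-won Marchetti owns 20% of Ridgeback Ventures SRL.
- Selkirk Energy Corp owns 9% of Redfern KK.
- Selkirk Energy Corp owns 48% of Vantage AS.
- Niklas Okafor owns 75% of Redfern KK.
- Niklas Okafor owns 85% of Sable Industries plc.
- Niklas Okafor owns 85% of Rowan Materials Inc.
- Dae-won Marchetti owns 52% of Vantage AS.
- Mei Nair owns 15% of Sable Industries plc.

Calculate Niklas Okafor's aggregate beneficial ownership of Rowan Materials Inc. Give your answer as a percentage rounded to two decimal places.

91.84%

Niklas reaches Rowan along 2 paths.
Via Ridgeback: 76% × 9% = 6.84%.
Direct stake: 85% = 85%.
Total: 6.84% + 85% = 91.84%.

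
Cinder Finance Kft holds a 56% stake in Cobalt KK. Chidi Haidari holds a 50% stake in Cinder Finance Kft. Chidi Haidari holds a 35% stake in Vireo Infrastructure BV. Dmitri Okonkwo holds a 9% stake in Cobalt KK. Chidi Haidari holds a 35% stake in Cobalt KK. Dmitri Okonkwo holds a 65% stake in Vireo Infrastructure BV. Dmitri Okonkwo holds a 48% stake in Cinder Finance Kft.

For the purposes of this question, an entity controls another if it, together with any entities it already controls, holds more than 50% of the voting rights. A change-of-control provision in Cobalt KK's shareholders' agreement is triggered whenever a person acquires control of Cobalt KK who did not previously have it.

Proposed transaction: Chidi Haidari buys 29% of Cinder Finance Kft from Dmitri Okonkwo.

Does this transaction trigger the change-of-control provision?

Yes

The purchase adds only to Chidi's holdings (Dmitri's stake shrinks), so Chidi is the only person who could newly come to control Cobalt.
Chidi's largest direct stake is 50% in Cinder, which does not meet the threshold, so Chidi controls no company.
In Cobalt, Chidi's side holds only 35%, not > 50%.
So before the transaction, Chidi does not control Cobalt.
After the purchase, Chidi's direct stake in Cinder rises to 50% + 29% = 79%, and Dmitri's stake falls to 19%.
Chidi holds 79% of Cinder, so Chidi controls Cinder.
Cinder and Chidi together hold 56% + 35% = 91% of Cobalt, so Chidi controls Cobalt.
Chidi did not control Cobalt before and does after, so the clause is triggered.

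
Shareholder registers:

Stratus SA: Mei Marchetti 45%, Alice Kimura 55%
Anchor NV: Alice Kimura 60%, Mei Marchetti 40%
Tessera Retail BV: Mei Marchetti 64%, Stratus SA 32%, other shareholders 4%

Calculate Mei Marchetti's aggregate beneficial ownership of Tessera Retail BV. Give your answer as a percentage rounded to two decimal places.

78.40%

Mei reaches Tessera along 2 paths.
Direct stake: 64% = 64%.
Via Stratus: 45% × 32% = 14.4%.
Total: 64% + 14.4% = 78.4%.
Rounded: 78.40%.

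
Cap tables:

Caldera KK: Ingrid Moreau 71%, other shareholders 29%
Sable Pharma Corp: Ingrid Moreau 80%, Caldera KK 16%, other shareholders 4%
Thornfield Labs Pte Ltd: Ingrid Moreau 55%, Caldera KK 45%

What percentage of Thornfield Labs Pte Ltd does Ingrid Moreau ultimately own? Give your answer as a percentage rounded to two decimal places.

86.95%

Ingrid reaches Thornfield along 2 paths.
Direct stake: 55% = 55%.
Via Caldera: 71% × 45% = 31.95%.
Total: 55% + 31.95% = 86.95%.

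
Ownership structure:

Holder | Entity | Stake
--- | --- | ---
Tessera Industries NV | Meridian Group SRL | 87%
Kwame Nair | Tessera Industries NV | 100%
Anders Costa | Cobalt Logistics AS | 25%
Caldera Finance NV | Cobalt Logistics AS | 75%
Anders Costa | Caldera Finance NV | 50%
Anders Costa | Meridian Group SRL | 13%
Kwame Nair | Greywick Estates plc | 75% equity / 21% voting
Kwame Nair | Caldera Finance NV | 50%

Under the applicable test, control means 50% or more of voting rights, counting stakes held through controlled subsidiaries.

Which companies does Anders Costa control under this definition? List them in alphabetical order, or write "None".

Caldera Finance NV, Cobalt Logistics AS

Anders holds 50% of Caldera, so Anders controls Caldera.
Caldera and Anders together hold 75% + 25% = 100% of Cobalt, so Anders controls Cobalt.
No other company's threshold is met.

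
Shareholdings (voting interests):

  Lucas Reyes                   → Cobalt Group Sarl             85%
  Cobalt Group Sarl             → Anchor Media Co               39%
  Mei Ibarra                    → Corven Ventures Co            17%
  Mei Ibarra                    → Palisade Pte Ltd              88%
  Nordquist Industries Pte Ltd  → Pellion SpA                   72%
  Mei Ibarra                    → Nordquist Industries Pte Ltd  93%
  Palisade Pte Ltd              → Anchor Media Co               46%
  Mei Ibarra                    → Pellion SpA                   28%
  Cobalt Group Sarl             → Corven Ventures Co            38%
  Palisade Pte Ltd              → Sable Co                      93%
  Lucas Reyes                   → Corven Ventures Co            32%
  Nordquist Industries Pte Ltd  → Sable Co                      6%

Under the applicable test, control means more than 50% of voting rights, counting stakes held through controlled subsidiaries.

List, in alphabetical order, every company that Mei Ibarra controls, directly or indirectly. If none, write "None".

Nordquist Industries Pte Ltd, Palisade Pte Ltd, Pellion SpA, Sable Co

Mei holds 93% of Nordquist, so Mei controls Nordquist.
Mei holds 88% of Palisade, so Mei controls Palisade.
Palisade and Nordquist together hold 93% + 6% = 99% of Sable, so Mei controls Sable.
Nordquist and Mei together hold 72% + 28% = 100% of Pellion, so Mei controls Pellion.
No other company's threshold is met.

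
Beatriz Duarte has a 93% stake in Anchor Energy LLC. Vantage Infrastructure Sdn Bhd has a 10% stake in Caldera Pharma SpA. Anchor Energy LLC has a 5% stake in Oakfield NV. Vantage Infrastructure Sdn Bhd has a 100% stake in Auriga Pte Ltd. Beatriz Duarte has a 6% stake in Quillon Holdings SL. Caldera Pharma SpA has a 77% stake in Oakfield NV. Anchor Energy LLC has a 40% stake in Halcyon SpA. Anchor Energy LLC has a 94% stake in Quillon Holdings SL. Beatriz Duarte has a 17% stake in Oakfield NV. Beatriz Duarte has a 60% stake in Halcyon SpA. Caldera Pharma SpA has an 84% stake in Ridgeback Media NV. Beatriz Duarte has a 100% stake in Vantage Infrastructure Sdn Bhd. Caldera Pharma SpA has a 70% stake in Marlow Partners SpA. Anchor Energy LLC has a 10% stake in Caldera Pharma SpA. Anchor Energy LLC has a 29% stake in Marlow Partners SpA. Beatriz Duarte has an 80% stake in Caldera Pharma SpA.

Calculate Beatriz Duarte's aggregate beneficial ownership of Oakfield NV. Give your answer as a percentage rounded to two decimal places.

98.11%

Beatriz reaches Oakfield along 5 paths.
Direct stake: 17% = 17%.
Via Vantage → Caldera: 100% × 10% × 77% = 7.7%.
Via Anchor → Caldera: 93% × 10% × 77% = 7.161%.
Via Caldera: 80% × 77% = 61.6%.
Via Anchor: 93% × 5% = 4.65%.
Total: 17% + 7.7% + 7.161% + 61.6% + 4.65% = 98.111%.
Rounded: 98.11%.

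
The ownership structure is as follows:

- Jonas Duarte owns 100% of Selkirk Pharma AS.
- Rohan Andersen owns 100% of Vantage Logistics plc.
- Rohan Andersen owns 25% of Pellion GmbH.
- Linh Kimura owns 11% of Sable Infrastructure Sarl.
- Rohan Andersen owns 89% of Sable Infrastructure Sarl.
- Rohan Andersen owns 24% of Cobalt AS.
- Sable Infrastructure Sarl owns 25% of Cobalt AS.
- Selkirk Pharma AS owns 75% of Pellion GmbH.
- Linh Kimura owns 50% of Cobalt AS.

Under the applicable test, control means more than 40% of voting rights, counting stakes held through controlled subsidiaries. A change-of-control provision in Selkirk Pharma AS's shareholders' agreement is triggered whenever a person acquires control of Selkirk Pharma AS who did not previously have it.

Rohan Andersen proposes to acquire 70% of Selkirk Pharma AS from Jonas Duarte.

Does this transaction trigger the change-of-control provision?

Yes

The purchase adds only to Rohan's holdings (Jonas's stake shrinks), so Rohan is the only person who could newly come to control Selkirk.
Rohan holds 89% of Sable, so Rohan controls Sable.
Sable and Rohan together hold 25% + 24% = 49% of Cobalt, so Rohan controls Cobalt.
Rohan holds 100% of Vantage, so Rohan controls Vantage.
Neither Rohan nor any entity Rohan controls holds any voting interest in Selkirk.
So before the transaction, Rohan does not control Selkirk.
After the purchase, Rohan holds 70% of Selkirk directly, and Jonas's stake falls to 30%.
Rohan holds 70% of Selkirk, so Rohan controls Selkirk.
Rohan did not control Selkirk before and does after, so the clause is triggered.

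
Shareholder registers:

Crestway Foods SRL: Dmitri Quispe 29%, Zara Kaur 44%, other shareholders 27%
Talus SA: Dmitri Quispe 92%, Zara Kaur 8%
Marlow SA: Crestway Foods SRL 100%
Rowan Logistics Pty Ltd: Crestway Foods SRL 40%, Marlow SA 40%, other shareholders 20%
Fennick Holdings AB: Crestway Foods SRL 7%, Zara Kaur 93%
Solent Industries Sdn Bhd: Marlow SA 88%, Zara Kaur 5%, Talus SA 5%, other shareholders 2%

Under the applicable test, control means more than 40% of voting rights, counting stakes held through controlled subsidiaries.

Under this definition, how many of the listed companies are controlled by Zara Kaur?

5

Zara holds 44% of Crestway, so Zara controls Crestway.
Crestway holds 100% of Marlow, so Zara controls Marlow.
Crestway and Marlow together hold 40% + 40% = 80% of Rowan, so Zara controls Rowan.
Crestway and Zara together hold 7% + 93% = 100% of Fennick, so Zara controls Fennick.
Marlow and Zara together hold 88% + 5% = 93% of Solent, so Zara controls Solent.
No other company's threshold is met.
Zara controls 5 companies.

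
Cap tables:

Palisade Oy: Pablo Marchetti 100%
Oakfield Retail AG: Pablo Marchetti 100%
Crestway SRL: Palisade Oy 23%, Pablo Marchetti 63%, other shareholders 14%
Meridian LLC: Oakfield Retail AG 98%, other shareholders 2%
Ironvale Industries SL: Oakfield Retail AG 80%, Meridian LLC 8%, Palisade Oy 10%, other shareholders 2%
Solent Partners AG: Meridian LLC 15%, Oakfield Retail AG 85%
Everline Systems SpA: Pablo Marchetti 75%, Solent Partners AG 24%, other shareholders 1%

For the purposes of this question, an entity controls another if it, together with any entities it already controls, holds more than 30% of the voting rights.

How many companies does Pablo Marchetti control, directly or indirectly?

7

Pablo holds 100% of Palisade, so Pablo controls Palisade.
Pablo holds 100% of Oakfield, so Pablo controls Oakfield.
Palisade and Pablo together hold 23% + 63% = 86% of Crestway, so Pablo controls Crestway.
Oakfield holds 98% of Meridian, so Pablo controls Meridian.
Oakfield and Meridian and Palisade together hold 80% + 8% + 10% = 98% of Ironvale, so Pablo controls Ironvale.
Meridian and Oakfield together hold 15% + 85% = 100% of Solent, so Pablo controls Solent.
Pablo and Solent together hold 75% + 24% = 99% of Everline, so Pablo controls Everline.
Pablo controls 7 companies.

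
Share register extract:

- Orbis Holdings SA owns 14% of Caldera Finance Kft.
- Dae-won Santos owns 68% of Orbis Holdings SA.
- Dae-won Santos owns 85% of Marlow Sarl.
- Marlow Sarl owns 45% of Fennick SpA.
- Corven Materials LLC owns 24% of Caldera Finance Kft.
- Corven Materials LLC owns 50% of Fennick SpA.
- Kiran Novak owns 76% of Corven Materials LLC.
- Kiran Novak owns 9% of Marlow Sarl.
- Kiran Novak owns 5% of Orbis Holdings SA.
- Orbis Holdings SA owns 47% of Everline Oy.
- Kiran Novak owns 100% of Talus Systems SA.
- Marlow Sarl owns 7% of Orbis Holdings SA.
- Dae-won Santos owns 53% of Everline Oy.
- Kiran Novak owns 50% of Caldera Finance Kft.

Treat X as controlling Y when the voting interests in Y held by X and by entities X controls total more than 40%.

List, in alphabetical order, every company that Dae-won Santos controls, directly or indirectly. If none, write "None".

Everline Oy, Fennick SpA, Marlow Sarl, Orbis Holdings SA

Dae-won holds 85% of Marlow, so Dae-won controls Marlow.
Marlow and Dae-won together hold 7% + 68% = 75% of Orbis, so Dae-won controls Orbis.
Marlow holds 45% of Fennick, so Dae-won controls Fennick.
Dae-won and Orbis together hold 53% + 47% = 100% of Everline, so Dae-won controls Everline.
No other company's threshold is met.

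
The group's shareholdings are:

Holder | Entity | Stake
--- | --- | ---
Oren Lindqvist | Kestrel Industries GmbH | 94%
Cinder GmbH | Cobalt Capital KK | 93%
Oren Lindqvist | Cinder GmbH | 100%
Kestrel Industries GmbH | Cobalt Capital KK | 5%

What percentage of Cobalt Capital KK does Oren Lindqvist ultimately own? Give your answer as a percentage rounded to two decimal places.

Oren reaches Cobalt along 2 paths.
Via Cinder: 100% × 93% = 93%.
Via Kestrel: 94% × 5% = 4.7%.
Total: 93% + 4.7% = 97.7%.
Rounded: 97.70%.

97.70%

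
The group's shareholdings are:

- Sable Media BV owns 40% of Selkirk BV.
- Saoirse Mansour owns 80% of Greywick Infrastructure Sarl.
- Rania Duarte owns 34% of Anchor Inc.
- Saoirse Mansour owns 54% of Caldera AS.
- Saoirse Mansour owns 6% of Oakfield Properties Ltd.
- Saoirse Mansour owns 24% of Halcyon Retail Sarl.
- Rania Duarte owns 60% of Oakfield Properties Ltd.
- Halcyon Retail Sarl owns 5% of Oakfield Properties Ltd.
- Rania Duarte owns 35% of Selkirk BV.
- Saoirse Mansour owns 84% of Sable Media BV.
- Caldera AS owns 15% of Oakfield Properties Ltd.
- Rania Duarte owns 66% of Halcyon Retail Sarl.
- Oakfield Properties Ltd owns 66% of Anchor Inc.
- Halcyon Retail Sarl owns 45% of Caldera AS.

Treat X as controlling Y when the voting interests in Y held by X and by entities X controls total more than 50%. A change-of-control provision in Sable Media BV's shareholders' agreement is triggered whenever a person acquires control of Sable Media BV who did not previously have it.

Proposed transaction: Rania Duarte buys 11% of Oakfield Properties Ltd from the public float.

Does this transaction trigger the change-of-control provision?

No

The purchase changes only Rania's holdings, so Rania is the only person who could newly come to control Sable.
Rania holds 66% of Halcyon, so Rania controls Halcyon.
Halcyon and Rania together hold 5% + 60% = 65% of Oakfield, so Rania controls Oakfield.
Oakfield and Rania together hold 66% + 34% = 100% of Anchor, so Rania controls Anchor.
Neither Rania nor any entity Rania controls holds any voting interest in Sable.
So before the transaction, Rania does not control Sable.
After the purchase, Rania's direct stake in Oakfield rises to 60% + 11% = 71%.
Halcyon and Rania together hold 5% + 71% = 76% of Oakfield, so Rania controls Oakfield.
After the transaction, neither Rania nor any entity Rania controls holds a voting interest in Sable, so Rania still does not control it.
No new person acquires control, so the clause is not triggered.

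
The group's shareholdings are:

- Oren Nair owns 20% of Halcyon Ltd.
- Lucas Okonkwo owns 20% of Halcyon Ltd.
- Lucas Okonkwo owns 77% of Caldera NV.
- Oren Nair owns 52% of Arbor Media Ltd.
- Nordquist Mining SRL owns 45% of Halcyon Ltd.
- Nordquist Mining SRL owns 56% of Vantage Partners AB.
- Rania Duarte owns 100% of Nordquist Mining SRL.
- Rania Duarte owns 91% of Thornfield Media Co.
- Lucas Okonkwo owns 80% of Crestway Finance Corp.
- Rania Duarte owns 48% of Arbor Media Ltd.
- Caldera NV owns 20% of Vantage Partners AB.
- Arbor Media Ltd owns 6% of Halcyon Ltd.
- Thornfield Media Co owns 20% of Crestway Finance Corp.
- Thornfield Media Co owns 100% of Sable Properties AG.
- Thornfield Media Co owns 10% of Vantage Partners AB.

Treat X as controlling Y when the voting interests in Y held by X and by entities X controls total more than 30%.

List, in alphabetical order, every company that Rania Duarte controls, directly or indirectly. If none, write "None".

Arbor Media Ltd, Halcyon Ltd, Nordquist Mining SRL, Sable Properties AG, Thornfield Media Co, Vantage Partners AB

Rania holds 100% of Nordquist, so Rania controls Nordquist.
Rania holds 48% of Arbor, so Rania controls Arbor.
Rania holds 91% of Thornfield, so Rania controls Thornfield.
Nordquist and Arbor together hold 45% + 6% = 51% of Halcyon, so Rania controls Halcyon.
Thornfield and Nordquist together hold 10% + 56% = 66% of Vantage, so Rania controls Vantage.
Thornfield holds 100% of Sable, so Rania controls Sable.
No other company's threshold is met.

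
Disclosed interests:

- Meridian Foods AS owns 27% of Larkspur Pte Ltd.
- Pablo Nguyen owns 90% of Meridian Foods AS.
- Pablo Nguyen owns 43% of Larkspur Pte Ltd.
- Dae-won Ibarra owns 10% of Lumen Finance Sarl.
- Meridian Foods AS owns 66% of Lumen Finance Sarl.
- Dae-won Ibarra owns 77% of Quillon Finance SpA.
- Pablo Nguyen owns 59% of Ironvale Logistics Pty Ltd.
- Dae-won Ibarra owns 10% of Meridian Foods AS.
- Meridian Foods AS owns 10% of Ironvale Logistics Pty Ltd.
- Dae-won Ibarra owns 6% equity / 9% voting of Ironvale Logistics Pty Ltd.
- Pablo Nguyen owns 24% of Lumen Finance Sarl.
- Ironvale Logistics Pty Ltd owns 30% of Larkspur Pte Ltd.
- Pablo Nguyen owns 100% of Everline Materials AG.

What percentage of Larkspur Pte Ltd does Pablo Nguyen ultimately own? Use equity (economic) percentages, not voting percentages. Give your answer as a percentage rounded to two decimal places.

87.70%

Pablo reaches Larkspur along 4 paths.
Via Meridian → Ironvale: 90% × 10% × 30% = 2.7%.
Via Ironvale: 59% × 30% = 17.7%.
Via Meridian: 90% × 27% = 24.3%.
Direct stake: 43% = 43%.
Total: 2.7% + 17.7% + 24.3% + 43% = 87.7%.
Rounded: 87.70%.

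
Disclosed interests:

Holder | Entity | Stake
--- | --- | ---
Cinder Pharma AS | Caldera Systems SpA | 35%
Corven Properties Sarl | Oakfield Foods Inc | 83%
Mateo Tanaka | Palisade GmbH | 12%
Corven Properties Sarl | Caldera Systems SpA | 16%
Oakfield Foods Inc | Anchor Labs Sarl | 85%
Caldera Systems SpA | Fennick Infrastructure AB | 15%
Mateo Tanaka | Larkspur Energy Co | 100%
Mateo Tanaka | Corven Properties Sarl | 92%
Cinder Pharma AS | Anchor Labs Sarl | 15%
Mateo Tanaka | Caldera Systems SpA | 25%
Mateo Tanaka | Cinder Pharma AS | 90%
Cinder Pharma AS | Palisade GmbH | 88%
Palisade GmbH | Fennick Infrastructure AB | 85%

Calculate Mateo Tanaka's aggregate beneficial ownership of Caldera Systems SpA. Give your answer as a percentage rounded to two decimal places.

Mateo reaches Caldera along 3 paths.
Direct stake: 25% = 25%.
Via Corven: 92% × 16% = 14.72%.
Via Cinder: 90% × 35% = 31.5%.
Total: 25% + 14.72% + 31.5% = 71.22%.

71.22%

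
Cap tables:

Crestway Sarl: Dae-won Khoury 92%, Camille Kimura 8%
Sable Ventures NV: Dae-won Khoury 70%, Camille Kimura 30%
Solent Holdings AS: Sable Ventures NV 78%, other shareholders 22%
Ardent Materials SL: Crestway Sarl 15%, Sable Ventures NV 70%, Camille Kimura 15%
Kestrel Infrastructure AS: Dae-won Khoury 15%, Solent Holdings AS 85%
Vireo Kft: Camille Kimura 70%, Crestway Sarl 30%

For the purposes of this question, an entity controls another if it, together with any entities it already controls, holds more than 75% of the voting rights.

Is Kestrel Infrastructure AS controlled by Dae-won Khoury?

No

Dae-won holds 92% of Crestway, so Dae-won controls Crestway.
In Kestrel, Dae-won's side holds only 15%, not > 75%.
So Dae-won does not control Kestrel.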